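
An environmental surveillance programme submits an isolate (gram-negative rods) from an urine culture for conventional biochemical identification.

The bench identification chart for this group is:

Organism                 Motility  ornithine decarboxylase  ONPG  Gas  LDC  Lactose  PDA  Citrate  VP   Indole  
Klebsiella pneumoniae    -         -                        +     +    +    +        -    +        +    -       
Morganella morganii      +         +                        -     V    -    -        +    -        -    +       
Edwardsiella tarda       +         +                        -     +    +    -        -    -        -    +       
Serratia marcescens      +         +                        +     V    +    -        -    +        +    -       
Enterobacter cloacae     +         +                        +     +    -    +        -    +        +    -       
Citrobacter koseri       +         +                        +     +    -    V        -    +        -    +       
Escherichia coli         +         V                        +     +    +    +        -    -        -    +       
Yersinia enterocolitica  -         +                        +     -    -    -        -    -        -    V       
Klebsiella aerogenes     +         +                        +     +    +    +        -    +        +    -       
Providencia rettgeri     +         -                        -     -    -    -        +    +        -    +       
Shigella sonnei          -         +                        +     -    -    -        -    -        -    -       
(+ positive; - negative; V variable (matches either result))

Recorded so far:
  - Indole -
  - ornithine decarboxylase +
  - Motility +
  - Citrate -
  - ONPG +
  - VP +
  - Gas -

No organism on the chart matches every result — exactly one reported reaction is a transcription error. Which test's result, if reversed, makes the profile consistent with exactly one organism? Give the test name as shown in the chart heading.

Citrate

As reported, no row in the chart matches all 7 reactions.
Reversing Motility → still no organism matches.
Reversing Gas → still no organism matches.
Reversing Indole → still no organism matches.
Reversing Citrate (to +) → unique match: Serratia marcescens.
Reversing ONPG → still no organism matches.
Reversing VP → still no organism matches.
Reversing ornithine decarboxylase → still no organism matches.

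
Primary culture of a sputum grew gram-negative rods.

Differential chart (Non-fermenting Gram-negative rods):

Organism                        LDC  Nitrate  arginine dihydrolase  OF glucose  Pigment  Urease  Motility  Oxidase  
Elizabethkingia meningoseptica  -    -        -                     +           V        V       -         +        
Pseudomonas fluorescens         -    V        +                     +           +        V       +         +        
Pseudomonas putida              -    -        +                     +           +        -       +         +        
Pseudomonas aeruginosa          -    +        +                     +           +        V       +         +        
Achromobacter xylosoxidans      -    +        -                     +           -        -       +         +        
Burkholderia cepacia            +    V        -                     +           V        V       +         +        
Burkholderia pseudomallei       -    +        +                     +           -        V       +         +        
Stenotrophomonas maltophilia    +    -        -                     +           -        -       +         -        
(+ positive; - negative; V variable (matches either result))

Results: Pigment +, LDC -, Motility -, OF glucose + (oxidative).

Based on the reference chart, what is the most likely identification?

Elizabethkingia meningoseptica

Pigment +: excludes Achromobacter xylosoxidans, Burkholderia pseudomallei, Stenotrophomonas maltophilia — 5 left.
Motility -: excludes Pseudomonas fluorescens, Pseudomonas putida, Pseudomonas aeruginosa, Burkholderia cepacia — 1 left.
OF glucose +: the one remaining candidate is consistent.
LDC -: the one remaining candidate is consistent.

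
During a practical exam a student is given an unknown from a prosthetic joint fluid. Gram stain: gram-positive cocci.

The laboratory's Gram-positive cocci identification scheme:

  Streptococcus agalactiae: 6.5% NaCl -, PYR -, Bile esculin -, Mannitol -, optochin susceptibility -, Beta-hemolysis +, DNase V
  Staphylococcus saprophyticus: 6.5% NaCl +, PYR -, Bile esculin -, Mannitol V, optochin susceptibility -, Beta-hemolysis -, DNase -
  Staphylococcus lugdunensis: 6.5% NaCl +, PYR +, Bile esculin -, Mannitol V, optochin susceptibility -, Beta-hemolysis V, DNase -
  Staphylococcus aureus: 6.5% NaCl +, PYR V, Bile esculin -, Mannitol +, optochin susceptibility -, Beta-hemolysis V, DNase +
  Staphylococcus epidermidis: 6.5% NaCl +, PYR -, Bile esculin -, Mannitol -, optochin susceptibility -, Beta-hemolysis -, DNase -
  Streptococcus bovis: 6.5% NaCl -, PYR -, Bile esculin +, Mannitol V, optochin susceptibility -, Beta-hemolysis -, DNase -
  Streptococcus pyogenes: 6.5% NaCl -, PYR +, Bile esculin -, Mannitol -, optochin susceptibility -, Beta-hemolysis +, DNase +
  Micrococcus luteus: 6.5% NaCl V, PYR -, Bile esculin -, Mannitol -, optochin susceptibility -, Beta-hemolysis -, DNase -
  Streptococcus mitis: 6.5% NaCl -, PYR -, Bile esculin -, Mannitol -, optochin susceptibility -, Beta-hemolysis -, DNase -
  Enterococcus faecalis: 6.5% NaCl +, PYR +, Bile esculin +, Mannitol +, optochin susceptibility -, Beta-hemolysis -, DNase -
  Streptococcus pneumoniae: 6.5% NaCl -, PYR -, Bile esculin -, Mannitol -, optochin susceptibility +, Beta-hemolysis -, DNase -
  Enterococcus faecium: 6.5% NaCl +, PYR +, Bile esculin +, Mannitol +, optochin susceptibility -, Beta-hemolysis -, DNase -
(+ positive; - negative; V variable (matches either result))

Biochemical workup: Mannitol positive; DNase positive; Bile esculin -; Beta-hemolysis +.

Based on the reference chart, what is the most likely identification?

Staphylococcus aureus

DNase +: excludes 9 organisms — 3 left.
Bile esculin -: all 3 remaining candidates are consistent.
Mannitol +: excludes Streptococcus agalactiae, Streptococcus pyogenes — 1 left.
Beta-hemolysis +: the one remaining candidate is consistent.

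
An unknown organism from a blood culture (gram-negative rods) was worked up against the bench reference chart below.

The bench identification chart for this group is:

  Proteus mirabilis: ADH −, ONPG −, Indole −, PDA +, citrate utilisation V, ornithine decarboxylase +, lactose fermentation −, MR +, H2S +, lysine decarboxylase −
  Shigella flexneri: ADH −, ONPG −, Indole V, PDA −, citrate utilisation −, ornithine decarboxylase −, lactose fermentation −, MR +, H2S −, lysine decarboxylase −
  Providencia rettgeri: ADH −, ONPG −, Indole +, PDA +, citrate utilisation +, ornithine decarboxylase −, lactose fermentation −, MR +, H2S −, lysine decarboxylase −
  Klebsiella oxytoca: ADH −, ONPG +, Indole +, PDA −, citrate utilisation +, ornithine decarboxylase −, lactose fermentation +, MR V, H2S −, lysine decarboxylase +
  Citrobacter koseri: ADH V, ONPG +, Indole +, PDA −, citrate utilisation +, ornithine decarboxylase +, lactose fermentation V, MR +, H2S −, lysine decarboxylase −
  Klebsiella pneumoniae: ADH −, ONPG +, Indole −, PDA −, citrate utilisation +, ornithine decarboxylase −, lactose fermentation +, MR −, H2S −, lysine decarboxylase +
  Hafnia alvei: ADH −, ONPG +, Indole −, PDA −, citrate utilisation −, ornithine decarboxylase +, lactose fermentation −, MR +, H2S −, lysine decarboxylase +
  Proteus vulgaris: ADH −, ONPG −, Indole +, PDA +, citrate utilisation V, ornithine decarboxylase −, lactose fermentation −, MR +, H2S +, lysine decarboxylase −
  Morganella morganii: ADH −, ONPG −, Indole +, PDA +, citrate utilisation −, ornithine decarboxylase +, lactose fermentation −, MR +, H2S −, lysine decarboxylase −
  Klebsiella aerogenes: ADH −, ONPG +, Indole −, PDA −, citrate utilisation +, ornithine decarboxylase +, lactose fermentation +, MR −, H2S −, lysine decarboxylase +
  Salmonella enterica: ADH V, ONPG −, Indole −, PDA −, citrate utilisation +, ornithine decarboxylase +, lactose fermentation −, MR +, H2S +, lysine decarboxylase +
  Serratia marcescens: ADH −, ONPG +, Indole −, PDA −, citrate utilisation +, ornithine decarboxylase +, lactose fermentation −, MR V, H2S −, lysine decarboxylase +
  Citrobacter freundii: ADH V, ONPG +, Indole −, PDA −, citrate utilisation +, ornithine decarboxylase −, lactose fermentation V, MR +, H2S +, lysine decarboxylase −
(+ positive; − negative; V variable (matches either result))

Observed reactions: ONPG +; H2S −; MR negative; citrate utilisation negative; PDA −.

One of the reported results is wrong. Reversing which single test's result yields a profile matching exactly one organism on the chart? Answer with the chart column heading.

MR

As reported, no row in the chart matches all 5 reactions.
Reversing MR (to +) → unique match: Hafnia alvei.
Reversing PDA → still no organism matches.
Reversing citrate utilisation → 4 organisms match (not unique).
Reversing ONPG → still no organism matches.
Reversing H2S → still no organism matches.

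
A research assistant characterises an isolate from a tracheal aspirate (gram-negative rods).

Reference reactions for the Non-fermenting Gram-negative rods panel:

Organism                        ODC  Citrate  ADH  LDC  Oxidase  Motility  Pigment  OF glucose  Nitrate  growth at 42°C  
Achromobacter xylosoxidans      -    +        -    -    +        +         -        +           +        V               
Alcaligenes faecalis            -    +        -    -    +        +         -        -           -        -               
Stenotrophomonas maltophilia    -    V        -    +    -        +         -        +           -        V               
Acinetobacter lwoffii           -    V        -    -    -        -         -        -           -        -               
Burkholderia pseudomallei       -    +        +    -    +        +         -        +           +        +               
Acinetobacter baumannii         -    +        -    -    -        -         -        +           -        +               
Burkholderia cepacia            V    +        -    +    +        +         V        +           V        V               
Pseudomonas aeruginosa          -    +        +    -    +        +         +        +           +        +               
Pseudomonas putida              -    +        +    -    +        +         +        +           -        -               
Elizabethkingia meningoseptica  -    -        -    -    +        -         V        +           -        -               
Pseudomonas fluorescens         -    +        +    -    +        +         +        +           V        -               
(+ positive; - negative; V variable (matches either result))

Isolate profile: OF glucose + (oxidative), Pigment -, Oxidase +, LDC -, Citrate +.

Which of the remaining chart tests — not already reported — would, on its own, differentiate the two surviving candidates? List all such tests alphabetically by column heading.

OF glucose +: excludes Alcaligenes faecalis, Acinetobacter lwoffii — 9 left.
Oxidase +: excludes Stenotrophomonas maltophilia, Acinetobacter baumannii — 7 left.
Pigment -: excludes Pseudomonas aeruginosa, Pseudomonas putida, Pseudomonas fluorescens — 4 left.
LDC -: excludes Burkholderia cepacia — 3 left.
Citrate +: excludes Elizabethkingia meningoseptica — 2 left.
Two candidates remain: Achromobacter xylosoxidans and Burkholderia pseudomallei.
  ODC: - vs - — same for both, does not separate.
  ADH: Achromobacter xylosoxidans -, Burkholderia pseudomallei + — discriminates.
  Motility: + vs + — same for both, does not separate.
  Nitrate: + vs + — same for both, does not separate.
  growth at 42°C: V vs + — variable for at least one, does not separate.

ADH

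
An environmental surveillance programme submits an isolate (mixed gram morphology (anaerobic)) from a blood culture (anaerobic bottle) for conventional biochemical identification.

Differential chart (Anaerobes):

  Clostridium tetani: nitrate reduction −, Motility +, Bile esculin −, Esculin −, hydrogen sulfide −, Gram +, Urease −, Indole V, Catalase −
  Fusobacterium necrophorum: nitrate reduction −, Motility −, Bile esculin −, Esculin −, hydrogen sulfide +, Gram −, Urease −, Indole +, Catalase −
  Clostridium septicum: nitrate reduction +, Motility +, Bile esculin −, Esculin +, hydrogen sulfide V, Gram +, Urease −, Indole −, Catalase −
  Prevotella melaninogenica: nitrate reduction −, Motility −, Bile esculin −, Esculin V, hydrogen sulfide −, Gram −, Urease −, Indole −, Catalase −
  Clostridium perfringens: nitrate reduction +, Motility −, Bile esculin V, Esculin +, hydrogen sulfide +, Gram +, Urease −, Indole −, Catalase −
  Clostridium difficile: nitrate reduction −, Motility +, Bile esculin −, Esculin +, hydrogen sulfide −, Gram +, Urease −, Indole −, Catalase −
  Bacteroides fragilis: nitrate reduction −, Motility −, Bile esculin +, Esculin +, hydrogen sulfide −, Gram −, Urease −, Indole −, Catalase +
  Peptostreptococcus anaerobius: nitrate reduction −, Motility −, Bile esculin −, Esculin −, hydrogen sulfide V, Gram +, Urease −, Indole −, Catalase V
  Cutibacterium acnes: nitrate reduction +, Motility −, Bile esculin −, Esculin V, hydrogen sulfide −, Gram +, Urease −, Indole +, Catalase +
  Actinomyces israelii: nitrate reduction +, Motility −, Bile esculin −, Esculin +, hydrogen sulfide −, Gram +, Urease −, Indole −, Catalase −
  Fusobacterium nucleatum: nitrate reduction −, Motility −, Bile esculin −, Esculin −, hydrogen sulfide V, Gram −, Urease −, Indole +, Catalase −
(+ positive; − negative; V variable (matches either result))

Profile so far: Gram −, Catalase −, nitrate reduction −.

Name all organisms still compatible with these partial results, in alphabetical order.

nitrate reduction −: excludes Clostridium septicum, Clostridium perfringens, Cutibacterium acnes, Actinomyces israelii — 7 left.
Gram −: excludes Clostridium tetani, Clostridium difficile, Peptostreptococcus anaerobius — 4 left.
Catalase −: excludes Bacteroides fragilis — 3 left.

Fusobacterium necrophorum, Fusobacterium nucleatum, Prevotella melaninogenica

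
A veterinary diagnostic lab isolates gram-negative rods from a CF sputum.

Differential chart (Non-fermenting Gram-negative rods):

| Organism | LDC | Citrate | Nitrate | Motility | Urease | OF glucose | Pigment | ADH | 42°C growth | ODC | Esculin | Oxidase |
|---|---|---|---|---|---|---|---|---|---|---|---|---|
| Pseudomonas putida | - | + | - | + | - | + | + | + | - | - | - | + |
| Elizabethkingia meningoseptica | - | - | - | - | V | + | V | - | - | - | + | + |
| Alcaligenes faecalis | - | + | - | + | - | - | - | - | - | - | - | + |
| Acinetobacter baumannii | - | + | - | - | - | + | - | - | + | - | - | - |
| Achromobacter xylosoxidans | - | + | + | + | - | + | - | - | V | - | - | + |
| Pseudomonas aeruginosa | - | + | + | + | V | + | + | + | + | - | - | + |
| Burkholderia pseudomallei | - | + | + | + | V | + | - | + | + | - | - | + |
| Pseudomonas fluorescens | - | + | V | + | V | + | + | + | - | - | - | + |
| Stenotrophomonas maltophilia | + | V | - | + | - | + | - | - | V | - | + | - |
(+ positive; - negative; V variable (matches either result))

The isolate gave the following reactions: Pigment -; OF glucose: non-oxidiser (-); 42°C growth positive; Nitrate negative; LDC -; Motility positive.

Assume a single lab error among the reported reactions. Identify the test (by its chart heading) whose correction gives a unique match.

As reported, no row in the chart matches all 6 reactions.
Reversing 42°C growth (to -) → unique match: Alcaligenes faecalis.
Reversing Nitrate → still no organism matches.
Reversing Pigment → still no organism matches.
Reversing OF glucose → still no organism matches.
Reversing LDC → still no organism matches.
Reversing Motility → still no organism matches.

42°C growth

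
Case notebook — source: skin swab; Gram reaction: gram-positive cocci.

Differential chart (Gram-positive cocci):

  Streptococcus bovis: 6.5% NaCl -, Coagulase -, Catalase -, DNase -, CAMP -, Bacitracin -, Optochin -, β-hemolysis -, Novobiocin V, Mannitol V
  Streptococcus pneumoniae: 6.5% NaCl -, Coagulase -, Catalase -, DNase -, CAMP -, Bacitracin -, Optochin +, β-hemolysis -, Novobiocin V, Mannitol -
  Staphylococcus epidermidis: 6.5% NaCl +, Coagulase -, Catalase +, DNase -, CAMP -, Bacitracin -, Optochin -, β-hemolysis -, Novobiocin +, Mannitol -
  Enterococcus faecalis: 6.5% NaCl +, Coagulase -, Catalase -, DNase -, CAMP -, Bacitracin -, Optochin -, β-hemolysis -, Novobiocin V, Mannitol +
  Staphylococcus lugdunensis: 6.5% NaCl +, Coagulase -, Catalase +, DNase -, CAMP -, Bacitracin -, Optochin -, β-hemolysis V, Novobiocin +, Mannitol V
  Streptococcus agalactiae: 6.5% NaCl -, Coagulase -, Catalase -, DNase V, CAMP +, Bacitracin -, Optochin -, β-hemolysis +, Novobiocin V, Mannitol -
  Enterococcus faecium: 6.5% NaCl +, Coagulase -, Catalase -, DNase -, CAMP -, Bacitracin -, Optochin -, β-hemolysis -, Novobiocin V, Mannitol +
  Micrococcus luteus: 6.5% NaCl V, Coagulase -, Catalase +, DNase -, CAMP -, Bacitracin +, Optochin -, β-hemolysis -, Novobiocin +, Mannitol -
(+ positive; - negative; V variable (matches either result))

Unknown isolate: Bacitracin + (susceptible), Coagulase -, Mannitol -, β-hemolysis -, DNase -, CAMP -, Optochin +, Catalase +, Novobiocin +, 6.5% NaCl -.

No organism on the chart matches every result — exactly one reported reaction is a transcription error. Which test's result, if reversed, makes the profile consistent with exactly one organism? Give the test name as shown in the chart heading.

As reported, no row in the chart matches all 10 reactions.
Reversing Novobiocin → still no organism matches.
Reversing Mannitol → still no organism matches.
Reversing DNase → still no organism matches.
Reversing β-hemolysis → still no organism matches.
Reversing Bacitracin → still no organism matches.
Reversing 6.5% NaCl → still no organism matches.
Reversing CAMP → still no organism matches.
Reversing Coagulase → still no organism matches.
Reversing Optochin (to -) → unique match: Micrococcus luteus.
Reversing Catalase → still no organism matches.

Optochin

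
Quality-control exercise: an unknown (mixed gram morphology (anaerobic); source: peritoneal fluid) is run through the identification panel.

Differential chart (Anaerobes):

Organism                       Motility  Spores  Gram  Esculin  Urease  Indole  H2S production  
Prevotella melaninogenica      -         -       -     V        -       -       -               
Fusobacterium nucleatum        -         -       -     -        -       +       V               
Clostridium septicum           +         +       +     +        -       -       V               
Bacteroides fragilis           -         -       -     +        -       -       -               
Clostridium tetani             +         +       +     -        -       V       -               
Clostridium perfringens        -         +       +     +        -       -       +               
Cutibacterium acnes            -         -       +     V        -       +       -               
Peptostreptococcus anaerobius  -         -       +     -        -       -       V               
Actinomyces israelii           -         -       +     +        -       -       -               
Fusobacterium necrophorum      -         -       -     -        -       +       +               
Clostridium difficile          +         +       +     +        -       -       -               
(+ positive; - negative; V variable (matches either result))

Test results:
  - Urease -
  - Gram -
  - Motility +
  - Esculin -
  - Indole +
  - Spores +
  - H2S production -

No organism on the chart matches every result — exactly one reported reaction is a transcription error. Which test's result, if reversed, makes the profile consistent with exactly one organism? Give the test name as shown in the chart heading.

Gram

As reported, no row in the chart matches all 7 reactions.
Reversing H2S production → still no organism matches.
Reversing Spores → still no organism matches.
Reversing Esculin → still no organism matches.
Reversing Motility → still no organism matches.
Reversing Indole → still no organism matches.
Reversing Urease → still no organism matches.
Reversing Gram (to +) → unique match: Clostridium tetani.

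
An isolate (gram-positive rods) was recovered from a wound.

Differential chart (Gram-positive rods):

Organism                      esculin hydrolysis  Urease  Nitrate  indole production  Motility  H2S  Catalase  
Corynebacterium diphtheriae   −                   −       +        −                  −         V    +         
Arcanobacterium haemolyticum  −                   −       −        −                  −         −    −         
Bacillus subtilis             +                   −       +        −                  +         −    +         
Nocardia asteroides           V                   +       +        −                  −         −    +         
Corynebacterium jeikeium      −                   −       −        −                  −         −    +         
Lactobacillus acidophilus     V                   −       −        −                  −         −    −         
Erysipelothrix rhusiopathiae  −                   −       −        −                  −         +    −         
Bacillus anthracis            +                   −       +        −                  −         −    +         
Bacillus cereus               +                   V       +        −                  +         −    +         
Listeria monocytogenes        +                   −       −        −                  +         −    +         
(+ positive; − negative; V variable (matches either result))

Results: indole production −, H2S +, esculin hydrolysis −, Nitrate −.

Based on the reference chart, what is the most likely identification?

Erysipelothrix rhusiopathiae

H2S +: excludes 8 organisms — 2 left.
indole production −: all 2 remaining candidates are consistent.
Nitrate −: excludes Corynebacterium diphtheriae — 1 left.
esculin hydrolysis −: the one remaining candidate is consistent.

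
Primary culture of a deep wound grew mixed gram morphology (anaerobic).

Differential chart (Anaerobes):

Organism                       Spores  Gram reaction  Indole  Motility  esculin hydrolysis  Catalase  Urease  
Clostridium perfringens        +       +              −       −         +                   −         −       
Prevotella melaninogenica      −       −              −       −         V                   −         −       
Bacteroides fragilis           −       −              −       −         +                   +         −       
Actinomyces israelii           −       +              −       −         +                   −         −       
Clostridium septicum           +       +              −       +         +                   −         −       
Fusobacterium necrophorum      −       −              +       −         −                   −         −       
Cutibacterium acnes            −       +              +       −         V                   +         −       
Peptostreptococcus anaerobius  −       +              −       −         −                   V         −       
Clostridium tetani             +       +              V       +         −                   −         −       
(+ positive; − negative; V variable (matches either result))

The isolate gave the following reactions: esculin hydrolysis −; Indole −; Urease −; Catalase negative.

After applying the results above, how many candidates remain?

3

esculin hydrolysis −: excludes Clostridium perfringens, Bacteroides fragilis, Actinomyces israelii, Clostridium septicum — 5 left.
Catalase −: excludes Cutibacterium acnes — 4 left.
Urease −: all 4 remaining candidates are consistent.
Indole −: excludes Fusobacterium necrophorum — 3 left.
Still consistent: Clostridium tetani, Peptostreptococcus anaerobius, Prevotella melaninogenica.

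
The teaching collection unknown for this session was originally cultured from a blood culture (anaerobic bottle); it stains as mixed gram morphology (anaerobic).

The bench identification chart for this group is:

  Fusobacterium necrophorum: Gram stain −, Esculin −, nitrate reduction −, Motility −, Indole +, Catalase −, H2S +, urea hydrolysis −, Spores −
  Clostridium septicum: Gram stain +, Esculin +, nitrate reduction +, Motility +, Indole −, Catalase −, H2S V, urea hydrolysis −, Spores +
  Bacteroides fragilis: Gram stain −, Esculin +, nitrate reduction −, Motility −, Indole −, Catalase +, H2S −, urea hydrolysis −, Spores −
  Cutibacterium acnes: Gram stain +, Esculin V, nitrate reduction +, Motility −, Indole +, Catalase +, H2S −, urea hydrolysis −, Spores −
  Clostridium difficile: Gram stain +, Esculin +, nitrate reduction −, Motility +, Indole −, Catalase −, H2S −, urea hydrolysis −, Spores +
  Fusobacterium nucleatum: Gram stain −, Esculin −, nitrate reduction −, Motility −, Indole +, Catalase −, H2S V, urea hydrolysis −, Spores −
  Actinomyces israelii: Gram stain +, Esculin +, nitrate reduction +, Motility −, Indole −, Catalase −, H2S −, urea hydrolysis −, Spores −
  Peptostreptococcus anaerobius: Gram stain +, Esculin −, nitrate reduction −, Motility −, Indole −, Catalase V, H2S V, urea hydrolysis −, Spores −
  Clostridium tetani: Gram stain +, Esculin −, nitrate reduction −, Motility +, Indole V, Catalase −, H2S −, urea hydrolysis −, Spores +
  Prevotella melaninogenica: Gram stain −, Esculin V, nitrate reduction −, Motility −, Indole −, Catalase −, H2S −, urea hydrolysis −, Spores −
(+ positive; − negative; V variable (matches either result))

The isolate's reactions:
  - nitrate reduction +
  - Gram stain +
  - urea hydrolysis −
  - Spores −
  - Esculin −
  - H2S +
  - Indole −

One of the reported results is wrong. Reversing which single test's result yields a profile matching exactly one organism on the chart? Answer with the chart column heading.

As reported, no row in the chart matches all 7 reactions.
Reversing Spores → still no organism matches.
Reversing H2S → still no organism matches.
Reversing Esculin → still no organism matches.
Reversing Indole → still no organism matches.
Reversing nitrate reduction (to −) → unique match: Peptostreptococcus anaerobius.
Reversing Gram stain → still no organism matches.
Reversing urea hydrolysis → still no organism matches.

nitrate reduction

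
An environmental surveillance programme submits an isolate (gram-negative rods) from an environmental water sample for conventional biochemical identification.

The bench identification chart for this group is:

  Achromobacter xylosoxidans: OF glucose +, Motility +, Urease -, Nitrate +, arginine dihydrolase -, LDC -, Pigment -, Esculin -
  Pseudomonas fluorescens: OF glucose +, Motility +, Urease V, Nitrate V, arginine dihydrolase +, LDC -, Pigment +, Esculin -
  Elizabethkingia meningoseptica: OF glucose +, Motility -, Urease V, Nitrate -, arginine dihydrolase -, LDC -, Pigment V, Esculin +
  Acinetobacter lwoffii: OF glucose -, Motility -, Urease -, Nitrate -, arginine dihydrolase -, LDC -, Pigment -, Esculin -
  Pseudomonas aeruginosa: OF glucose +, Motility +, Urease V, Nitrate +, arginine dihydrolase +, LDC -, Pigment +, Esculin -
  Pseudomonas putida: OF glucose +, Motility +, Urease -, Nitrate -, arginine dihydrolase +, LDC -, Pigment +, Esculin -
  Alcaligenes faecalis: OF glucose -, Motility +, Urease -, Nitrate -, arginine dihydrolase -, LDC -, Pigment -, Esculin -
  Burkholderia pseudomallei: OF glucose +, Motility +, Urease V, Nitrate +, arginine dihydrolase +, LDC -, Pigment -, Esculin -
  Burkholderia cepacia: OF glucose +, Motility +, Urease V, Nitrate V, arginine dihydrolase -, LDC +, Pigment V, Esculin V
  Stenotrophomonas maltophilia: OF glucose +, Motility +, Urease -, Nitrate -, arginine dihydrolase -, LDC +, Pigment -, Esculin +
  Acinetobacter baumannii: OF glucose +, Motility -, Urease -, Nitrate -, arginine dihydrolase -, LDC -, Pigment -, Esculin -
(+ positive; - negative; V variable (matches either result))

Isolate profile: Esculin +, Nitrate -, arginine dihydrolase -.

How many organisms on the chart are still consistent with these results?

arginine dihydrolase -: excludes Pseudomonas fluorescens, Pseudomonas aeruginosa, Pseudomonas putida, Burkholderia pseudomallei — 7 left.
Nitrate -: excludes Achromobacter xylosoxidans — 6 left.
Esculin +: excludes Acinetobacter lwoffii, Alcaligenes faecalis, Acinetobacter baumannii — 3 left.
Still consistent: Burkholderia cepacia, Elizabethkingia meningoseptica, Stenotrophomonas maltophilia.

3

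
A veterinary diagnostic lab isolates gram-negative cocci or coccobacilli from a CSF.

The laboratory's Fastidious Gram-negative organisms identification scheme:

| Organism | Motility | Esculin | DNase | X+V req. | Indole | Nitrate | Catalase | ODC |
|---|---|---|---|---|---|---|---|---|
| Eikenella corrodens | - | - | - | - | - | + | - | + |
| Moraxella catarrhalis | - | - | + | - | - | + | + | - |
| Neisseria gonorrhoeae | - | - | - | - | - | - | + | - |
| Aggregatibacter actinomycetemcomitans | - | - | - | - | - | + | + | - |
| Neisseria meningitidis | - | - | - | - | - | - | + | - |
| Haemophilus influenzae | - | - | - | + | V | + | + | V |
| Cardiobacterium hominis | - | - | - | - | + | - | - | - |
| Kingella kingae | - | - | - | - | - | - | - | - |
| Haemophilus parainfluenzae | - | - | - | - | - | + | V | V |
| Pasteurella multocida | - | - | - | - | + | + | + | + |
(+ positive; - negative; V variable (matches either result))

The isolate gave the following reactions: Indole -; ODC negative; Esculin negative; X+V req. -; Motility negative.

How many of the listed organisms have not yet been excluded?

6

ODC -: excludes Eikenella corrodens, Pasteurella multocida — 8 left.
Indole -: excludes Cardiobacterium hominis — 7 left.
Esculin -: all 7 remaining candidates are consistent.
Motility -: all 7 remaining candidates are consistent.
X+V req. -: excludes Haemophilus influenzae — 6 left.
Still consistent: Aggregatibacter actinomycetemcomitans, Haemophilus parainfluenzae, Kingella kingae, Moraxella catarrhalis, Neisseria gonorrhoeae, Neisseria meningitidis.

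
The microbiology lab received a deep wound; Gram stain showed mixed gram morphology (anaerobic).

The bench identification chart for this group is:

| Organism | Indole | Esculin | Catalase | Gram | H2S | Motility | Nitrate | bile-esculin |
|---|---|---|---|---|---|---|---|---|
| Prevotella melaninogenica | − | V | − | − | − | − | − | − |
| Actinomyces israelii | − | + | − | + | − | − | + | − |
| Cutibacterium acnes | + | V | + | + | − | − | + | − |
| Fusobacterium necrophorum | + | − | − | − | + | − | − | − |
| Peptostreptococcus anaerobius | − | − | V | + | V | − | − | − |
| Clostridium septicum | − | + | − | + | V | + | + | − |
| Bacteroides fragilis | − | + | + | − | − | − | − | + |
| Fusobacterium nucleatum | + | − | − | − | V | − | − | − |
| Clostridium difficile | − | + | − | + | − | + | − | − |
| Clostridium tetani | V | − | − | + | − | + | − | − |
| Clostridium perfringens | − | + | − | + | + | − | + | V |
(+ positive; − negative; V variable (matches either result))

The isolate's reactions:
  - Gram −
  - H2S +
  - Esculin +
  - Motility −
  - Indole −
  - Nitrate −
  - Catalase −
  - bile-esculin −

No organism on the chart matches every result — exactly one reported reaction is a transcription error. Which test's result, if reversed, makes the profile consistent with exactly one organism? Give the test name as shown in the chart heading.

As reported, no row in the chart matches all 8 reactions.
Reversing Nitrate → still no organism matches.
Reversing Motility → still no organism matches.
Reversing Gram → still no organism matches.
Reversing Esculin → still no organism matches.
Reversing Indole → still no organism matches.
Reversing Catalase → still no organism matches.
Reversing H2S (to −) → unique match: Prevotella melaninogenica.
Reversing bile-esculin → still no organism matches.

H2S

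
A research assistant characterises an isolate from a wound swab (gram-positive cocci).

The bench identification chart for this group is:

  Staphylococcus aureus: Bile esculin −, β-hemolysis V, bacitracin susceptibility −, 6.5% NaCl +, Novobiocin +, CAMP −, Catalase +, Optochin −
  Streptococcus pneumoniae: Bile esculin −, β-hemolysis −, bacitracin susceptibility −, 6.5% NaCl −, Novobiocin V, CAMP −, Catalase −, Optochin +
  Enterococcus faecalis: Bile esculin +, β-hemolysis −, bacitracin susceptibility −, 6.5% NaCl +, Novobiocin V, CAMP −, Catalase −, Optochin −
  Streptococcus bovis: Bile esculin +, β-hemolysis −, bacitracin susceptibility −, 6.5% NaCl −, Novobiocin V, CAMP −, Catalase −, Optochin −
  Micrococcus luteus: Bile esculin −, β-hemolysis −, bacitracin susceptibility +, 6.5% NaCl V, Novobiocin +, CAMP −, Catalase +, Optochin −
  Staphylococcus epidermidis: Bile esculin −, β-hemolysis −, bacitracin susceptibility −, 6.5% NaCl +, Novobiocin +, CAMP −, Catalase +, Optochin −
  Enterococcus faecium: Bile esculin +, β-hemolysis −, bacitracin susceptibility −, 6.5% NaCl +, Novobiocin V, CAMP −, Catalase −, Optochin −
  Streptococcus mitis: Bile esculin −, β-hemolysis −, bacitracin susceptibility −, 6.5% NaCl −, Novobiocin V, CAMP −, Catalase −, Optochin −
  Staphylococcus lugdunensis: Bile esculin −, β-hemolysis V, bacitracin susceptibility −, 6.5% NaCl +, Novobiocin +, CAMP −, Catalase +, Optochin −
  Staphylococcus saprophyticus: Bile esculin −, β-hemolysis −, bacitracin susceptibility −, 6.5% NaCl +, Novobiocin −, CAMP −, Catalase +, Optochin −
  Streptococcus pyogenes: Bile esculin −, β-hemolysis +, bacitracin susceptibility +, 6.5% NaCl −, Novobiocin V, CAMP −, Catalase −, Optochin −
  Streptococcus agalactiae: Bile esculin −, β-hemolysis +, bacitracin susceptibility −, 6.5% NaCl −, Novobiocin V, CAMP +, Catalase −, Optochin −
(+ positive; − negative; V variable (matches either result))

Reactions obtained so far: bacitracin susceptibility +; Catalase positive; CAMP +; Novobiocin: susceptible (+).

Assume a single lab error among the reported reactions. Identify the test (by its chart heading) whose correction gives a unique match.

CAMP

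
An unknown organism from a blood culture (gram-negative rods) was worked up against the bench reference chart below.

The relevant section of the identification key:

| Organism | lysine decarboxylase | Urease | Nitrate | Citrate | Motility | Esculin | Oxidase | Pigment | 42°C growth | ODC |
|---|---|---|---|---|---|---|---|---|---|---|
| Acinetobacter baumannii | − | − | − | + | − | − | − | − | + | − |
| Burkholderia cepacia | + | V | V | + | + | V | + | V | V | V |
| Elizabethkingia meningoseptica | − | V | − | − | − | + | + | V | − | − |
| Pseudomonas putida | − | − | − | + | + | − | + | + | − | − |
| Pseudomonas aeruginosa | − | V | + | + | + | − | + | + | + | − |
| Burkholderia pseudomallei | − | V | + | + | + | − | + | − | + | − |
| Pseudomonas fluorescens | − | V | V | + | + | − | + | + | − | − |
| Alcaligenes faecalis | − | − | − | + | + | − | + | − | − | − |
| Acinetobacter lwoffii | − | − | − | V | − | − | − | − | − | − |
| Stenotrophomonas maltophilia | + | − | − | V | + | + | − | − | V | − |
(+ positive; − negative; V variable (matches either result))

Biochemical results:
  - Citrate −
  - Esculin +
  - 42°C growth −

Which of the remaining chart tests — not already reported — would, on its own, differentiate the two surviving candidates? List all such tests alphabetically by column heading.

lysine decarboxylase, Motility, Oxidase

Esculin +: excludes 7 organisms — 3 left.
Citrate −: excludes Burkholderia cepacia — 2 left.
42°C growth −: all 2 remaining candidates are consistent.
Two candidates remain: Elizabethkingia meningoseptica and Stenotrophomonas maltophilia.
  lysine decarboxylase: Elizabethkingia meningoseptica −, Stenotrophomonas maltophilia + — discriminates.
  Urease: V vs − — variable for at least one, does not separate.
  Nitrate: − vs − — same for both, does not separate.
  Motility: Elizabethkingia meningoseptica −, Stenotrophomonas maltophilia + — discriminates.
  Oxidase: Elizabethkingia meningoseptica +, Stenotrophomonas maltophilia − — discriminates.
  Pigment: V vs − — variable for at least one, does not separate.
  ODC: − vs − — same for both, does not separate.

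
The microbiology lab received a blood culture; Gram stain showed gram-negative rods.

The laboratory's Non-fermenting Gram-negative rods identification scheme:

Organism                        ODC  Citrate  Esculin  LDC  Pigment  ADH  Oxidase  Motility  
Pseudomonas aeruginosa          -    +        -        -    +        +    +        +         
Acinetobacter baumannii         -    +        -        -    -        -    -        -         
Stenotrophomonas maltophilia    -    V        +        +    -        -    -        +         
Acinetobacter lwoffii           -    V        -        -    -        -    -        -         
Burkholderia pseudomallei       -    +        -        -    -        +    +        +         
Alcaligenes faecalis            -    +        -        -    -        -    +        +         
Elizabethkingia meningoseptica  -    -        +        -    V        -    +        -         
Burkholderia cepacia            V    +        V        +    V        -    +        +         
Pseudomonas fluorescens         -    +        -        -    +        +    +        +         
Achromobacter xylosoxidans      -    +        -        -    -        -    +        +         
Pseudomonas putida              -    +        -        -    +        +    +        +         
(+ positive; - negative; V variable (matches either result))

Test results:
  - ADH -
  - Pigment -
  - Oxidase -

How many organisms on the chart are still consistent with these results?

3

ADH -: excludes Pseudomonas aeruginosa, Burkholderia pseudomallei, Pseudomonas fluorescens, Pseudomonas putida — 7 left.
Pigment -: all 7 remaining candidates are consistent.
Oxidase -: excludes Alcaligenes faecalis, Elizabethkingia meningoseptica, Burkholderia cepacia, Achromobacter xylosoxidans — 3 left.
Still consistent: Acinetobacter baumannii, Acinetobacter lwoffii, Stenotrophomonas maltophilia.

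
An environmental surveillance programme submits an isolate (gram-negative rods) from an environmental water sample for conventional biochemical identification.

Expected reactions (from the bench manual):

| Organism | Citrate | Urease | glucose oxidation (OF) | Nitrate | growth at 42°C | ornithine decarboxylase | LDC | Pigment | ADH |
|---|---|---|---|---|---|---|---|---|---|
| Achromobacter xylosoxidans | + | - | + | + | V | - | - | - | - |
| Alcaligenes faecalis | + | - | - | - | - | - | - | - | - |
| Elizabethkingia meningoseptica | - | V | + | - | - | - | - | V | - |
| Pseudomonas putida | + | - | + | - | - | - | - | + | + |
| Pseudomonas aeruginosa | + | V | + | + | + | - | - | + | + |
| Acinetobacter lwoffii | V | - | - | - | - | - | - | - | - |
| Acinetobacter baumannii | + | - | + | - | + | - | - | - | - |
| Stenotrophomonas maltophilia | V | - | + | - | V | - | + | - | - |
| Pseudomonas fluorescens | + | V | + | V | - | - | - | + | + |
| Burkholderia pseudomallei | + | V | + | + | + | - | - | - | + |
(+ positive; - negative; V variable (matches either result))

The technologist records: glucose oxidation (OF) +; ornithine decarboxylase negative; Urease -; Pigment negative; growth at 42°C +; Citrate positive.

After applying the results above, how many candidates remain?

4

growth at 42°C +: excludes 5 organisms — 5 left.
Citrate +: all 5 remaining candidates are consistent.
Urease -: all 5 remaining candidates are consistent.
glucose oxidation (OF) +: all 5 remaining candidates are consistent.
ornithine decarboxylase -: all 5 remaining candidates are consistent.
Pigment -: excludes Pseudomonas aeruginosa — 4 left.
Still consistent: Achromobacter xylosoxidans, Acinetobacter baumannii, Burkholderia pseudomallei, Stenotrophomonas maltophilia.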